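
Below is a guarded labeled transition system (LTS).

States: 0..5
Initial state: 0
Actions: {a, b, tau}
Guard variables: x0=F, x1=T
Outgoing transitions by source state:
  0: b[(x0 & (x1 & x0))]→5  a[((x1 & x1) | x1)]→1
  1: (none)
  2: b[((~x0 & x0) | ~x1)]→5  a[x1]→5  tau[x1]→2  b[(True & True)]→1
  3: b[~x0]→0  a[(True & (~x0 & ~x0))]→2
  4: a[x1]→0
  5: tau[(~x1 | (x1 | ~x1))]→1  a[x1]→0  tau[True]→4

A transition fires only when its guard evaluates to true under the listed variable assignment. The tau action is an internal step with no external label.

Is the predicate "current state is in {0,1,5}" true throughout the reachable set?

Answer: INVARIANT HOLDS

Trace:
Safe = {0,1,5}
Reach set: {0,1}
  0: safe
  1: safe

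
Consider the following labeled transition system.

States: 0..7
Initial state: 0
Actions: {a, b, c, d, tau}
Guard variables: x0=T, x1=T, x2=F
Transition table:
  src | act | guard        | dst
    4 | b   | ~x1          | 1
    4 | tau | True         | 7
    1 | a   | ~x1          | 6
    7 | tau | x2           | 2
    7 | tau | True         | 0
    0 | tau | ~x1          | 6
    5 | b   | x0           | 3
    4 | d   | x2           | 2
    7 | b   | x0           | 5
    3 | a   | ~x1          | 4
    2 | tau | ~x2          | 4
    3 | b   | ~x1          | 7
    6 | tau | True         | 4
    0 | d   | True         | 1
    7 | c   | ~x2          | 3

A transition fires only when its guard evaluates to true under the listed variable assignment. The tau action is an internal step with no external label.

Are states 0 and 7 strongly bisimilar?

Answer: NOT BISIMILAR

Working:
Compute ~ classes (split until stable):
  round 0: {{0,1,2,3,4,5,6,7}}
  round 1: {{0},{1,3},{2,4,6},{5},{7}}
  round 2: {{0},{1,3},{2,6},{4},{5},{7}}
6 equivalence class(es) (converged in 3)
class of 0: {0}; class of 7: {7}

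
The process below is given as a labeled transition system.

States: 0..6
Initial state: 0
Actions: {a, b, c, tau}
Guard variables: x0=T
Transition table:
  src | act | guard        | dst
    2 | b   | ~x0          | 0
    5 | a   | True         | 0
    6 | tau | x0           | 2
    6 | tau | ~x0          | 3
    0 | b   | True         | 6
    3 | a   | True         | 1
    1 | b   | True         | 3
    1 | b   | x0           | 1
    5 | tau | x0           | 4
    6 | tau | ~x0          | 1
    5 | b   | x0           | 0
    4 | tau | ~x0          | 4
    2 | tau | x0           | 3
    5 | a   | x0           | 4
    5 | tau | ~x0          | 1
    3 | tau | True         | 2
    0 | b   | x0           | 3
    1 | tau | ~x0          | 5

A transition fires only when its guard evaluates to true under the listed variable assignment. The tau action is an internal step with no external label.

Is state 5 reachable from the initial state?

Answer: UNREACHABLE

Trace:
12 transition(s) survive guard evaluation.
Layer 0: {0}
Layer 1: {3,6}  total {0,3,6}
Layer 2: {1,2}  total {0,1,2,3,6}
Reach set: {0,1,2,3,6}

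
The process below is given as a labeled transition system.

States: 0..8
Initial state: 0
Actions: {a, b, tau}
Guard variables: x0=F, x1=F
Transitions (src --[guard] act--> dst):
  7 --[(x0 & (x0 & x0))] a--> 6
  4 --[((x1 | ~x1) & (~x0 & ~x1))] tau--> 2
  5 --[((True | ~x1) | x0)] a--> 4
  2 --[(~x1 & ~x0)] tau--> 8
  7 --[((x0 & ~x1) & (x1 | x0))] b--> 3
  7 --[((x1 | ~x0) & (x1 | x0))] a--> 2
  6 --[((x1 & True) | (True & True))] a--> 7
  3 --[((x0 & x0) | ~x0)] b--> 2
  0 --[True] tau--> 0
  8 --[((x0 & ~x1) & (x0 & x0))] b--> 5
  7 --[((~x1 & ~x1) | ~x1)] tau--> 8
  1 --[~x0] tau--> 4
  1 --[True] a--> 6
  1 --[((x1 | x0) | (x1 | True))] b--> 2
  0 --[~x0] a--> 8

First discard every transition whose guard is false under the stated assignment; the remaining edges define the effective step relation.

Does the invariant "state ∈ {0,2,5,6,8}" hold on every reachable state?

Inv-set: {0,2,5,6,8}
R = {0,8}
  0: ✓
  8: ✓

Answer: INVARIANT HOLDS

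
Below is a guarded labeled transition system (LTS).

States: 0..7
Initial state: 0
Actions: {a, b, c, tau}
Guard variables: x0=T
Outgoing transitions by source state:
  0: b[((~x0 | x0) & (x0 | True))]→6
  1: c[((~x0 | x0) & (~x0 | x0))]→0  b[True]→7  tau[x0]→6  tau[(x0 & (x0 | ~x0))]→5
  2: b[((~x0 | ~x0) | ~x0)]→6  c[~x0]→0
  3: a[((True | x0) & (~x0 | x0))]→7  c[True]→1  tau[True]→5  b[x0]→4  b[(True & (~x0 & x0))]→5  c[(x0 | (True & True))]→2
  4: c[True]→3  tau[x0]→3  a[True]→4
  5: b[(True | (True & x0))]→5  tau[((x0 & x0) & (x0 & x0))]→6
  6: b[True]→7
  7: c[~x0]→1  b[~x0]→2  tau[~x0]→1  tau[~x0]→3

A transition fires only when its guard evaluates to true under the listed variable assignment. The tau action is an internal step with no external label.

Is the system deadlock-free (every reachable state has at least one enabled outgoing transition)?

Reachable = {0,6,7}
  0: b→6  [deg 1]
  6: b→7  [deg 1]
  7: ∅  [deadlock]
Path to 7: b·b

Answer: DEADLOCK at state 7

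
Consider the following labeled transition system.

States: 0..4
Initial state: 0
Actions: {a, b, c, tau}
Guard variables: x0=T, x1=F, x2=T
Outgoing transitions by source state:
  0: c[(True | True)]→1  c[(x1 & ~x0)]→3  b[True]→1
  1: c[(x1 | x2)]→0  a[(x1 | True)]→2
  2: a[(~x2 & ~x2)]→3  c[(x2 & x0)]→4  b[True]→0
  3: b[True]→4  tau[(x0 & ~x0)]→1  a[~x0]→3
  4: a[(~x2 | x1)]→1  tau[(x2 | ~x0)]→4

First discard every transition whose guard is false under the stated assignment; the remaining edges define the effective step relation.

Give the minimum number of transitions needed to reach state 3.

Layered search for 3:
  L0 = {0}
  L1 = {1}
  L2 = {2}
  L3 = {4}
3 never appears.

Answer: UNREACHABLE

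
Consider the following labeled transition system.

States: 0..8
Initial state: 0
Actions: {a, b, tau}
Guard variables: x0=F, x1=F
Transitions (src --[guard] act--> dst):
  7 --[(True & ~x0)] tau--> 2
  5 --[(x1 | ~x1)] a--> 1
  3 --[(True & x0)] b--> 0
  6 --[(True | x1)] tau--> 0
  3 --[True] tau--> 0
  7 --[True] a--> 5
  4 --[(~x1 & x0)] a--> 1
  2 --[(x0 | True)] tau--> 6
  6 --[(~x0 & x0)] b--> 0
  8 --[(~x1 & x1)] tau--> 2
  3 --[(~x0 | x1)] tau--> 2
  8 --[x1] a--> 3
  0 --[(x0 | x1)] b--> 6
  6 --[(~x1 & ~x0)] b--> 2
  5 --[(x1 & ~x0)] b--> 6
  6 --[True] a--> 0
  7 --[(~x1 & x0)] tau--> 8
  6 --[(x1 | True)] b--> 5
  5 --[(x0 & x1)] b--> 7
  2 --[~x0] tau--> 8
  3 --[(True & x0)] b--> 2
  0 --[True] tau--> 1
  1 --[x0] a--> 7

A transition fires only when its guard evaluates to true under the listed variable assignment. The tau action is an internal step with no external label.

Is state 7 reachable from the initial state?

Answer: UNREACHABLE

Trace:
Guard filter leaves 12 enabled edge(s).
L0 = {0}
L1 = {1}  now seen {0,1}
R = {0,1}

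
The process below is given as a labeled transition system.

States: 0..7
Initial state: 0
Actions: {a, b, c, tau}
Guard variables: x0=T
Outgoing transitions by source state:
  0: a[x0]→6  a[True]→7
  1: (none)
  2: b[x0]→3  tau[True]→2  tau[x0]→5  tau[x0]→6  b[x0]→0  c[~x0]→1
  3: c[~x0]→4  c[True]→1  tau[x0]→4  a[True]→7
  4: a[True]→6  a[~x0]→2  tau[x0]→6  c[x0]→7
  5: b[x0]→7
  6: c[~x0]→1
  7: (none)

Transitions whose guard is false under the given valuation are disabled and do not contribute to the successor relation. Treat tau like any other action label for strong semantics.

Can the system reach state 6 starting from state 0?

Guard filter leaves 14 enabled edge(s).
L0 = {0}
L1 = {6,7}  now seen {0,6,7}
Reachable = {0,6,7}
Path to 6: a

Answer: REACHABLE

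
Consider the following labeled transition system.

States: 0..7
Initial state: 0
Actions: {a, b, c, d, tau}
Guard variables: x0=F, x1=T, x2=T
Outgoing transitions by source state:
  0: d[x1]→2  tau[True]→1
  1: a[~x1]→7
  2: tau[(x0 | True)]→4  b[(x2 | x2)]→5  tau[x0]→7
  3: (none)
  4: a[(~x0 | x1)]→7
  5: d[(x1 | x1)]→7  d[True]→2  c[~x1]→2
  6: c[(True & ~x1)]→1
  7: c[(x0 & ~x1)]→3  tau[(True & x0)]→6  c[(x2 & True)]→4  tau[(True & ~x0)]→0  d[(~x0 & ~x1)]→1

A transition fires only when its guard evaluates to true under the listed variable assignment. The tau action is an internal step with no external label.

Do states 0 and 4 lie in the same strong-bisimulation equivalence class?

Answer: NOT BISIMILAR

Trace:
Refine partition for ~:
  P[0] = {{0,1,2,3,4,5,6,7}}
  P[1] = {{0},{1,3,6},{2},{4},{5},{7}}
stable after 2 split(s): 6 block(s)
class of 0: {0}; class of 4: {4}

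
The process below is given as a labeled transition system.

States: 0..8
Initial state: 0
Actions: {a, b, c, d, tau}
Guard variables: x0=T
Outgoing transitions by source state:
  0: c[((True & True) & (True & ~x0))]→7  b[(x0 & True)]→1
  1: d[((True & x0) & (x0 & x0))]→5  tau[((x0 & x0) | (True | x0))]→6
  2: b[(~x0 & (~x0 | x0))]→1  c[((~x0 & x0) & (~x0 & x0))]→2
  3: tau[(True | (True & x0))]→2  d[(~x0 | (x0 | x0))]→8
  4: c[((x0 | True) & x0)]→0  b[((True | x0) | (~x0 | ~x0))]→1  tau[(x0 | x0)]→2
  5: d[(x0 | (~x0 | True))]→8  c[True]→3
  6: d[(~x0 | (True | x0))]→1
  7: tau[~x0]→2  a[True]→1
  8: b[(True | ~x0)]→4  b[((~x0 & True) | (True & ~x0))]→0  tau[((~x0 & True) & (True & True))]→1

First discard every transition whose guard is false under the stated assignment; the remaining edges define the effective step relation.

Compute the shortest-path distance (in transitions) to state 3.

Answer: 3

Trace:
BFS to 3:
  Layer 0: {0}
  Layer 1: {1}
  Layer 2: {5,6}
  Layer 3: {3,8}
depth(3)=3, e.g. b·d·c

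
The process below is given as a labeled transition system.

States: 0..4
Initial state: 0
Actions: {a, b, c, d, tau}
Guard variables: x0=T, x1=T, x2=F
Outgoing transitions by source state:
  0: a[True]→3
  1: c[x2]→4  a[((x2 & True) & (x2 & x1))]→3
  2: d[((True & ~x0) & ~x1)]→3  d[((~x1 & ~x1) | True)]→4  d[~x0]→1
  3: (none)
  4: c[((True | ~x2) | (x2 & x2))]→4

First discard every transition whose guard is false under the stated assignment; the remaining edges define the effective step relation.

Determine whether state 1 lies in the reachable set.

Answer: UNREACHABLE

Working:
After dropping false guards: 3 live edges.
depth 0: {0}
depth 1: {3}  now seen {0,3}
Reach set: {0,3}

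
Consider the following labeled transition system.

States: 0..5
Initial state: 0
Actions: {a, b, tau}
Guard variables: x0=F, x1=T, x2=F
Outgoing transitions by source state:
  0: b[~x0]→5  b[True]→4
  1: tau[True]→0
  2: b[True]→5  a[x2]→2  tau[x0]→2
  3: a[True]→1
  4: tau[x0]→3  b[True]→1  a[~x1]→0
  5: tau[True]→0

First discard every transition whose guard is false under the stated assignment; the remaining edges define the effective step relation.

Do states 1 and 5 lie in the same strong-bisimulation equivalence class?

Refine partition for ~:
  π0 = {{0,1,2,3,4,5}}
  π1 = {{0,2,4},{1,5},{3}}
  π2 = {{0},{1,5},{2,4},{3}}
Fixed point at round 3; 4 class(es).
1∈{1,5}, 5∈{1,5}

Answer: BISIMILAR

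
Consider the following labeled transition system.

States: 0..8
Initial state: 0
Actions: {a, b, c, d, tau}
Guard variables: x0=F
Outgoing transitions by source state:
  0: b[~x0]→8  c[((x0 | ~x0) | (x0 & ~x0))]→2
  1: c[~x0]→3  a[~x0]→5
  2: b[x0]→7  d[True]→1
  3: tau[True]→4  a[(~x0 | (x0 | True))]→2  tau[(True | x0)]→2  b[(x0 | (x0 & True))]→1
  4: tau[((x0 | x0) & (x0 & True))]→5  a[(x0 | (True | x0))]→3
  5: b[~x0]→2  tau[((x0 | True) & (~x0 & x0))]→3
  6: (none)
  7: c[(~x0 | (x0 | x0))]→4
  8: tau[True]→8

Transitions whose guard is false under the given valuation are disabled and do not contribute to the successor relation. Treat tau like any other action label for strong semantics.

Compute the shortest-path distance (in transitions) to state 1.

Answer: 2

Analysis:
Breadth-first toward 1:
  L0 = {0}
  L1 = {2,8}
  L2 = {1}
1 enters at depth 2; path c·d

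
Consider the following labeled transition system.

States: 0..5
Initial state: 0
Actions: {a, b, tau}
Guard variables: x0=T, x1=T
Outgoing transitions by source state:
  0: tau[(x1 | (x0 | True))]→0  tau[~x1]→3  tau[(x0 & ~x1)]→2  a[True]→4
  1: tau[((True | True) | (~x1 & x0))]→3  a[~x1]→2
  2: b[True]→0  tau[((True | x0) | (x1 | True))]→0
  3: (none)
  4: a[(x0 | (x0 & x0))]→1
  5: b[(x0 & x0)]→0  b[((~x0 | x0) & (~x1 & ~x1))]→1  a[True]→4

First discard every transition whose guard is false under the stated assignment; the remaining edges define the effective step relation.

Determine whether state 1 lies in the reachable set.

After dropping false guards: 8 live edges.
depth 0: {0}
depth 1: {4}  now seen {0,4}
depth 2: {1}  now seen {0,1,4}
depth 3: {3}  now seen {0,1,3,4}
R = {0,1,3,4}
witness 1: a·a

Answer: REACHABLE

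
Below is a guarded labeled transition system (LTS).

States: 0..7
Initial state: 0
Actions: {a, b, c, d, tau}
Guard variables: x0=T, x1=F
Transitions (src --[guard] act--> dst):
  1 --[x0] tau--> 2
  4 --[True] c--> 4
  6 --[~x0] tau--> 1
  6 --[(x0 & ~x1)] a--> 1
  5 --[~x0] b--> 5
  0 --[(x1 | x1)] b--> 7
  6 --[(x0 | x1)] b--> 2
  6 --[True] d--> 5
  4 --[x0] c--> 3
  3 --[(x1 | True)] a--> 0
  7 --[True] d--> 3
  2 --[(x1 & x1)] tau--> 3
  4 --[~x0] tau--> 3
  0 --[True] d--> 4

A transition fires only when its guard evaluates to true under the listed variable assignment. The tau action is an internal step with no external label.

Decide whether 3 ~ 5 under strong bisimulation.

Compute ~ classes (split until stable):
  π0 = {{0,1,2,3,4,5,6,7}}
  π1 = {{0,7},{1},{2,5},{3},{4},{6}}
  π2 = {{0},{1},{2,5},{3},{4},{6},{7}}
Fixed point at round 3; 7 class(es).
3∈{3}, 5∈{2,5}

Answer: NOT BISIMILAR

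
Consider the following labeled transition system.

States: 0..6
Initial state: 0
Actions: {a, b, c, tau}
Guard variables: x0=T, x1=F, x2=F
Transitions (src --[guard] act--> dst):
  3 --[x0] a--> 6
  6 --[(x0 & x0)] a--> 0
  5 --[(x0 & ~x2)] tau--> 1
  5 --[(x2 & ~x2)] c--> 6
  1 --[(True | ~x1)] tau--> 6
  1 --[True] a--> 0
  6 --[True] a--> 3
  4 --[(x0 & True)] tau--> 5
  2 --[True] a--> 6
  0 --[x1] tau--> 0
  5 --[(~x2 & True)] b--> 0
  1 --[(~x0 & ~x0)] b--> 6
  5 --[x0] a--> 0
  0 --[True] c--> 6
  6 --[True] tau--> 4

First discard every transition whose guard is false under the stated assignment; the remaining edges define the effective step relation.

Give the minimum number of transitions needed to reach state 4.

Breadth-first toward 4:
  L0 = {0}
  L1 = {6}
  L2 = {3,4}
first hit 4 at d=2 via c·tau

Answer: 2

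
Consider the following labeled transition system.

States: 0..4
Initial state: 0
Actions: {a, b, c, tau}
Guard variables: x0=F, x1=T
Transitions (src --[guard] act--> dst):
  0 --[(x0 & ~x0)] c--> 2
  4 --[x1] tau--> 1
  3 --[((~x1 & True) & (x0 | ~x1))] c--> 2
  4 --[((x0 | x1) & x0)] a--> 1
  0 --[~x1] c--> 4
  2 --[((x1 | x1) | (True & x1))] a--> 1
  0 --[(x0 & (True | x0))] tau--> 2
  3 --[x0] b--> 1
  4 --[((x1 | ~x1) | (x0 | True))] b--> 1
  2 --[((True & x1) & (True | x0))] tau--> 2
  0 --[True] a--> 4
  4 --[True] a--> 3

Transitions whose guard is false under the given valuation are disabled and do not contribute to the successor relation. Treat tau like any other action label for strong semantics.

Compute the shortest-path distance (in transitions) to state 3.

Breadth-first toward 3:
  L0 = {0}
  L1 = {4}
  L2 = {1,3}
first hit 3 at d=2 via a·a

Answer: 2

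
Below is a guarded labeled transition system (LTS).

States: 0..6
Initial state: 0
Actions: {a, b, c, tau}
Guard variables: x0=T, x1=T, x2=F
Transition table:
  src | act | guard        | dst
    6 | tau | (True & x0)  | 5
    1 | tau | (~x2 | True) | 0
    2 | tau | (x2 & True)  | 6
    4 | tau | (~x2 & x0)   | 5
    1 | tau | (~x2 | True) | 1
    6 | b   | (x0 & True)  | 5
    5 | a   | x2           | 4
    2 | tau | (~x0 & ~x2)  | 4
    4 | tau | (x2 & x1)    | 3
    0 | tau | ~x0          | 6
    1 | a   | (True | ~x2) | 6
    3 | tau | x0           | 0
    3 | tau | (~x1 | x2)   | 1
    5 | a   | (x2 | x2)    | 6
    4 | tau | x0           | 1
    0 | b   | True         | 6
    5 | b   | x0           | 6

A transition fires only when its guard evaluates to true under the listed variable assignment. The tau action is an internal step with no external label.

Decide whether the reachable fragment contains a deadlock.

Reachable = {0,5,6}
  0: b→6  [1 exit(s)]
  5: b→6  [1 exit(s)]
  6: b→5  tau→5  [2 exit(s)]

Answer: DEADLOCK-FREE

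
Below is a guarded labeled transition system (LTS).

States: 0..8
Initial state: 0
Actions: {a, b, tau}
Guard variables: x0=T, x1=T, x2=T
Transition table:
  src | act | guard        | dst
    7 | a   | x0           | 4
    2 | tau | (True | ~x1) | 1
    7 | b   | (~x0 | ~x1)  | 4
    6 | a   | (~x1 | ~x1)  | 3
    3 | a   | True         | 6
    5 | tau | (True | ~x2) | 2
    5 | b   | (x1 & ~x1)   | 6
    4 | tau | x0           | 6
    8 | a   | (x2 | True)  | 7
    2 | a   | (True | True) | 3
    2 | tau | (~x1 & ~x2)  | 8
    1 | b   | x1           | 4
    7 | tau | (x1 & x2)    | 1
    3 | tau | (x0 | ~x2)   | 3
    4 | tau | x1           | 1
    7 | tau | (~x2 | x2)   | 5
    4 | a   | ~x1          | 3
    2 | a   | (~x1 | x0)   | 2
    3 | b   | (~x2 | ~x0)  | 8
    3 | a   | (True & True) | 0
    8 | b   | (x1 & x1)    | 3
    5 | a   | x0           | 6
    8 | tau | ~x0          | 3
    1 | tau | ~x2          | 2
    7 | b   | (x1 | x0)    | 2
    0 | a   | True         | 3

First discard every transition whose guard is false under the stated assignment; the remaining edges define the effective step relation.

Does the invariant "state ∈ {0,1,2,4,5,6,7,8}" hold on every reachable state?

Answer: INVARIANT VIOLATED at state 3

Trace:
Allowed set {0,1,2,4,5,6,7,8}
R = {0,3,6}
  0: ✓
  3: outside
  6: ✓
counterexample path to 3: a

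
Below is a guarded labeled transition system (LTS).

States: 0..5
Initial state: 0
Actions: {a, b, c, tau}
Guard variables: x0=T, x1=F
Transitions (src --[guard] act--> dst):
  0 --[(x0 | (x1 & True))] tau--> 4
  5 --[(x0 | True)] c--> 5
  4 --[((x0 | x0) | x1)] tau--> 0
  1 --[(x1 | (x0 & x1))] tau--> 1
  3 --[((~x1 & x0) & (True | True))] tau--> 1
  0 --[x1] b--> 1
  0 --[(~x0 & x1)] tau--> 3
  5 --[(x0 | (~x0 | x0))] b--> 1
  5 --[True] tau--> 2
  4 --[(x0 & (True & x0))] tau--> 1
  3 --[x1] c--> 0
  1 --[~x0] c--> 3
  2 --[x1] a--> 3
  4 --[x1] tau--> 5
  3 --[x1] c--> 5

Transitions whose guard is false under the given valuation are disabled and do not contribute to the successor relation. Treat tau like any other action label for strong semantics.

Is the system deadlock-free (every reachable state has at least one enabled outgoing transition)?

Answer: DEADLOCK at state 1

Working:
R = {0,1,4}
  0: tau→4  [1 out]
  1: ∅  [STUCK]
  4: tau→0  tau→1  [2 out]
Path to 1: tau·tau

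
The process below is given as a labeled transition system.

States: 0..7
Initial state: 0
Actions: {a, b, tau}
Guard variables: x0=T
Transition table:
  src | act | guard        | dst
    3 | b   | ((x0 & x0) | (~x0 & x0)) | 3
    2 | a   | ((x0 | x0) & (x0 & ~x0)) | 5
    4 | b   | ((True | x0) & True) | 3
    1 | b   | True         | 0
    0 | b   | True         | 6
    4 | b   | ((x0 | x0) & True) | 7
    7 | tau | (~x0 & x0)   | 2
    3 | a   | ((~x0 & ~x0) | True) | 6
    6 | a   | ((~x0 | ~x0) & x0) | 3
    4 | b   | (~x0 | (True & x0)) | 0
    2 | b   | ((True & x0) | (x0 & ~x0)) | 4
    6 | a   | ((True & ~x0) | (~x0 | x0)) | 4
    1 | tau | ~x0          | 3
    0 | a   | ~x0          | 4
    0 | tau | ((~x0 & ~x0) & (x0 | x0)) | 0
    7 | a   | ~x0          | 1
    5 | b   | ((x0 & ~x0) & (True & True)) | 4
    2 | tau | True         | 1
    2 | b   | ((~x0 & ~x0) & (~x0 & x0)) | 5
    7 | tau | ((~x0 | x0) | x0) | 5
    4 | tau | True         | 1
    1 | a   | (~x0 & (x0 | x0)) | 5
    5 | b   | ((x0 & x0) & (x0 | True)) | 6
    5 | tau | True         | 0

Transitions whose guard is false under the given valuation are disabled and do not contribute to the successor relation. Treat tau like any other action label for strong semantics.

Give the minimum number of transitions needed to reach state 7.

Answer: 3

Trace:
Breadth-first toward 7:
  L0 = {0}
  L1 = {6}
  L2 = {4}
  L3 = {1,3,7}
first hit 7 at d=3 via b·a·b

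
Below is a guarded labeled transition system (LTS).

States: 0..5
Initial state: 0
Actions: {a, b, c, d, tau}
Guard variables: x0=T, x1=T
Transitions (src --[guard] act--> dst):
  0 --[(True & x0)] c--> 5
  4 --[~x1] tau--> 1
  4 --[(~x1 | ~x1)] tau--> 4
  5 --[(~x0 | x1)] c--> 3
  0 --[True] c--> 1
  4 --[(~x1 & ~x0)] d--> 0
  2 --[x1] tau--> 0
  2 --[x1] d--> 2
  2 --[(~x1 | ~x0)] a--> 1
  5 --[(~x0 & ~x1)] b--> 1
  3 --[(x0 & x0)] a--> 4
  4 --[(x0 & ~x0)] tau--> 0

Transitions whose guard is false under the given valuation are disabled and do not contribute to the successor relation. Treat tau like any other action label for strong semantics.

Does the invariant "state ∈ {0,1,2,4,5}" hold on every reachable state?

Safe = {0,1,2,4,5}
R = {0,1,3,4,5}
  0: safe
  1: safe
  3: ✗ unsafe
  4: safe
  5: safe
witness against invariant: c·c → 3

Answer: INVARIANT VIOLATED at state 3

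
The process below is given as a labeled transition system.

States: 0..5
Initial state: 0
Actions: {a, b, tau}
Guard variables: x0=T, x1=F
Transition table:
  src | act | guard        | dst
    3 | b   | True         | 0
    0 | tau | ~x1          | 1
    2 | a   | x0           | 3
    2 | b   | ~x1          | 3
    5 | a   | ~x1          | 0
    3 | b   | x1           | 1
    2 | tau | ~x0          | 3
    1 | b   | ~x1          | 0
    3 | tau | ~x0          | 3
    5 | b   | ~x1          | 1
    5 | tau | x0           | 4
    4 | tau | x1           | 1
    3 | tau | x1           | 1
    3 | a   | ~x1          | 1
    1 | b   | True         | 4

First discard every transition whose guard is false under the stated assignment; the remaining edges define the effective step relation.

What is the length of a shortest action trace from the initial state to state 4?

Answer: 2

Working:
Layered search for 4:
  L0 = {0}
  L1 = {1}
  L2 = {4}
first hit 4 at d=2 via tau·b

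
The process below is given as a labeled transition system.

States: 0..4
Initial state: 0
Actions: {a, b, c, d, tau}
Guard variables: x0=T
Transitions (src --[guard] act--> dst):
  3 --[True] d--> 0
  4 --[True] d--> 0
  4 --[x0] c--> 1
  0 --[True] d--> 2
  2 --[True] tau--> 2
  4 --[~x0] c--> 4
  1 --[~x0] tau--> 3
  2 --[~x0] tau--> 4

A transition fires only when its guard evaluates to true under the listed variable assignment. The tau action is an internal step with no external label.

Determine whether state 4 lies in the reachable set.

Answer: UNREACHABLE

Working:
Guard filter leaves 5 enabled edge(s).
Layer 0: {0}
Layer 1: {2}  cumulative {0,2}
Reach set: {0,2}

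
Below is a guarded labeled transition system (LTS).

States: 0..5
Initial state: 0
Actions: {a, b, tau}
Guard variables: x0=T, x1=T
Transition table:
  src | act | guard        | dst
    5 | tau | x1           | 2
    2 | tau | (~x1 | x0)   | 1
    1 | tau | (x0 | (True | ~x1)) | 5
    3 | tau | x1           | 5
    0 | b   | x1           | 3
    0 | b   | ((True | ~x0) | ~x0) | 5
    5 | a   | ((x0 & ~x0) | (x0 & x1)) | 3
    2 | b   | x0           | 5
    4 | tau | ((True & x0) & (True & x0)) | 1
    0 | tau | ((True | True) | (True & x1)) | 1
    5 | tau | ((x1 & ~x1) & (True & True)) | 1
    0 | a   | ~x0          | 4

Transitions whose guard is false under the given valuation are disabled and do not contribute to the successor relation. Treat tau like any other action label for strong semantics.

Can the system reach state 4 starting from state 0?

Answer: UNREACHABLE

Analysis:
After dropping false guards: 10 live edges.
L0 = {0}
L1 = {1,3,5}  total {0,1,3,5}
L2 = {2}  total {0,1,2,3,5}
Reach set: {0,1,2,3,5}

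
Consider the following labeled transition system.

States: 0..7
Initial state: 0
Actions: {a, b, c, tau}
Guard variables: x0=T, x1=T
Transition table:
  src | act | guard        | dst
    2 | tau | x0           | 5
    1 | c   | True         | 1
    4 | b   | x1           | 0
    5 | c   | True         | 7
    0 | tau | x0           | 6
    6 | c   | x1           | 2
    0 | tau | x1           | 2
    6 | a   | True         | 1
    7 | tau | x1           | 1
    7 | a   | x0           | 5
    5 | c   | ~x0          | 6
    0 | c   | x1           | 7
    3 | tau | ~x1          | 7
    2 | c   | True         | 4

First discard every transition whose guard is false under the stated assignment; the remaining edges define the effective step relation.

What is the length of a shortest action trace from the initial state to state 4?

BFS to 4:
  depth 0: {0}
  depth 1: {2,6,7}
  depth 2: {1,4,5}
depth(4)=2, e.g. tau·c

Answer: 2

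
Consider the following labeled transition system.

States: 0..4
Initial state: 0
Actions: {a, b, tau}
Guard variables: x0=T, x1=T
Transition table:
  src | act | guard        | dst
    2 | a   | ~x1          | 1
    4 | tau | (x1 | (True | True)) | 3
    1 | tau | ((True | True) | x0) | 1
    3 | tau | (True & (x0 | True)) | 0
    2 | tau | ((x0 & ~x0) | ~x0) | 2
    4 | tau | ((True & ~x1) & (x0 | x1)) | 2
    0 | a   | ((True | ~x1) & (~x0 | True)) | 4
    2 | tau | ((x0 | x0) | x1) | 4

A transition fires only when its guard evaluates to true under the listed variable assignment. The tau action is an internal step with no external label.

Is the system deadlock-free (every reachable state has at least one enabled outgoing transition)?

Answer: DEADLOCK-FREE

Trace:
Reach set: {0,3,4}
  0: a→4  [1 exit(s)]
  3: tau→0  [1 exit(s)]
  4: tau→3  [1 exit(s)]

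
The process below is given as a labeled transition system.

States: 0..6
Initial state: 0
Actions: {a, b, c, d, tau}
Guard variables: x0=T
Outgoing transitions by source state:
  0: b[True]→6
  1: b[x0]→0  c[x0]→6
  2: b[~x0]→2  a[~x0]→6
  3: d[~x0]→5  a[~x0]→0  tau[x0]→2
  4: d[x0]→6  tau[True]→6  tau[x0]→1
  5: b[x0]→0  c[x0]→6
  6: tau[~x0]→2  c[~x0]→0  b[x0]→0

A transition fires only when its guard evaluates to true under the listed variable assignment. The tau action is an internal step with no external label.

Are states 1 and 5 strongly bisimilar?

Compute ~ classes (split until stable):
  round 0: {{0,1,2,3,4,5,6}}
  round 1: {{0,6},{1,5},{2},{3},{4}}
5 equivalence class(es) (converged in 2)
[1]={1,5}  [5]={1,5}

Answer: BISIMILAR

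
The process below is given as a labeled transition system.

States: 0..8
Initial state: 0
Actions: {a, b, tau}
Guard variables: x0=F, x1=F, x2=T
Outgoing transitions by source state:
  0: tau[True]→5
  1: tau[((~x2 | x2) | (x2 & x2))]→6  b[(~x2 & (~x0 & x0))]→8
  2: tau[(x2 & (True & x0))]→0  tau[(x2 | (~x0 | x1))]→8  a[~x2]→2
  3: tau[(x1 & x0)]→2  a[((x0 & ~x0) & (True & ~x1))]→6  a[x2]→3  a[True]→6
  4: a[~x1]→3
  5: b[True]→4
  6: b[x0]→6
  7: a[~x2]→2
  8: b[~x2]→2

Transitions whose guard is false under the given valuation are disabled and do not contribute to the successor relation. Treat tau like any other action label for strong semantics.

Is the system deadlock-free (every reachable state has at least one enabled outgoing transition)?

Answer: DEADLOCK at state 6

Analysis:
Reach set: {0,3,4,5,6}
  0: tau→5  [deg 1]
  3: a→3  a→6  [deg 2]
  4: a→3  [deg 1]
  5: b→4  [deg 1]
  6: ∅  [no exit]
trace reaching 6: tau·b·a·a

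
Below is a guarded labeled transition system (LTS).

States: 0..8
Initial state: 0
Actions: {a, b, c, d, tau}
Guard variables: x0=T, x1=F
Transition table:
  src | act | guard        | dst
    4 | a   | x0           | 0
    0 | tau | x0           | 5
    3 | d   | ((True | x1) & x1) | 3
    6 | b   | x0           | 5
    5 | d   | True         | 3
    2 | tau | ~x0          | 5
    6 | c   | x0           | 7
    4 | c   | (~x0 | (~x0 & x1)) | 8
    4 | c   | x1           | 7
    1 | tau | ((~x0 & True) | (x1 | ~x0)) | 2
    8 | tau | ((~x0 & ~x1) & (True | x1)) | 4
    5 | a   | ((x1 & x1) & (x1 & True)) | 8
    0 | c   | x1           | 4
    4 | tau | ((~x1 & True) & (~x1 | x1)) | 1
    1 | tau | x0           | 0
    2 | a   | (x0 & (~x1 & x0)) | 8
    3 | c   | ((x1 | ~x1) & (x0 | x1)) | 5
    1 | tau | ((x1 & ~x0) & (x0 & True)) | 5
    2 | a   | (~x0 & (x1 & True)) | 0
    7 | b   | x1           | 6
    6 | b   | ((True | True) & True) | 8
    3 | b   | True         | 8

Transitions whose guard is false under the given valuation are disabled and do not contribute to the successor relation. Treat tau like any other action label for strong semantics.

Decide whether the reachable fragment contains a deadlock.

Answer: DEADLOCK at state 8

Working:
Reach set: {0,3,5,8}
  0: tau→5  [1 out]
  3: b→8  c→5  [2 out]
  5: d→3  [1 out]
  8: ∅  [deadlock]
trace reaching 8: tau·d·b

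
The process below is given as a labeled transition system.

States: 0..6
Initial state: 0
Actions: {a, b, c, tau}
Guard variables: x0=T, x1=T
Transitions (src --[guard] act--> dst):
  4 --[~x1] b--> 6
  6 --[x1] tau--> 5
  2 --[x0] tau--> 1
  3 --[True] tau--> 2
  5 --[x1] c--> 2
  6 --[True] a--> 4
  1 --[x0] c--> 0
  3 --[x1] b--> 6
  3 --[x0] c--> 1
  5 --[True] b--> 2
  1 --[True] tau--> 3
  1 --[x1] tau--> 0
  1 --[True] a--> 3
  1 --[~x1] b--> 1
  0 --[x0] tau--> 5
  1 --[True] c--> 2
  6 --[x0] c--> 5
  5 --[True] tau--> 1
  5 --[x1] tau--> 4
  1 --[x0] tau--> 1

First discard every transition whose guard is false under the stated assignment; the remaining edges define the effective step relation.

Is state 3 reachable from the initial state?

Answer: REACHABLE

Analysis:
18 transition(s) survive guard evaluation.
L0 = {0}
L1 = {5}  cumulative {0,5}
L2 = {1,2,4}  cumulative {0,1,2,4,5}
L3 = {3}  cumulative {0,1,2,3,4,5}
L4 = {6}  cumulative {0,1,2,3,4,5,6}
Reachable = {0,1,2,3,4,5,6}
witness 3: tau·tau·tau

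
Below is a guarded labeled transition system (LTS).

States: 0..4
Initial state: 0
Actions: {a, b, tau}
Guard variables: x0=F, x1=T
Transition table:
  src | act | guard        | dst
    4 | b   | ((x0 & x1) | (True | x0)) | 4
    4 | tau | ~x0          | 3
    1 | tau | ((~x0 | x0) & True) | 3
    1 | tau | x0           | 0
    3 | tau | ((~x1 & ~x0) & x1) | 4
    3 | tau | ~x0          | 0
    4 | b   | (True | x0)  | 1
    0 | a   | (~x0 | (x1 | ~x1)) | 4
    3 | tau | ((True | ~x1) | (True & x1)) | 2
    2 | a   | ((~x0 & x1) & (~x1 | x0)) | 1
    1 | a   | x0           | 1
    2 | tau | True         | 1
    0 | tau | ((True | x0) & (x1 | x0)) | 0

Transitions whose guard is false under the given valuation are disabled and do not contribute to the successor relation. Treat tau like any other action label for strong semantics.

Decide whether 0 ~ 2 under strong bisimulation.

Answer: NOT BISIMILAR

Working:
Refine partition for ~:
  P[0] = {{0,1,2,3,4}}
  P[1] = {{0},{1,2,3},{4}}
  P[2] = {{0},{1,2},{3},{4}}
  P[3] = {{0},{1},{2},{3},{4}}
Fixed point at round 4; 5 class(es).
[0]={0}  [2]={2}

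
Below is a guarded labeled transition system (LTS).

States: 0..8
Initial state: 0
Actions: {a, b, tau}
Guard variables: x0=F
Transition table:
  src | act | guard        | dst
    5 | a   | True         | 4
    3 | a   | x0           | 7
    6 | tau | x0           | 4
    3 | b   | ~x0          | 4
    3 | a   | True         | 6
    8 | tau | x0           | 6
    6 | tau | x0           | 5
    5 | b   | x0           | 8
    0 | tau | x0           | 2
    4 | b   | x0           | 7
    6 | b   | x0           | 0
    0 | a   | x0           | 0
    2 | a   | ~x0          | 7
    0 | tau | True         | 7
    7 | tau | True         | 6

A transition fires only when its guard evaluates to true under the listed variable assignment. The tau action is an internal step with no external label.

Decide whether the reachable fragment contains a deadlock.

Answer: DEADLOCK at state 6

Analysis:
Reachable = {0,6,7}
  0: tau→7  [deg 1]
  6: ∅  [deadlock]
  7: tau→6  [deg 1]
trace reaching 6: tau·tau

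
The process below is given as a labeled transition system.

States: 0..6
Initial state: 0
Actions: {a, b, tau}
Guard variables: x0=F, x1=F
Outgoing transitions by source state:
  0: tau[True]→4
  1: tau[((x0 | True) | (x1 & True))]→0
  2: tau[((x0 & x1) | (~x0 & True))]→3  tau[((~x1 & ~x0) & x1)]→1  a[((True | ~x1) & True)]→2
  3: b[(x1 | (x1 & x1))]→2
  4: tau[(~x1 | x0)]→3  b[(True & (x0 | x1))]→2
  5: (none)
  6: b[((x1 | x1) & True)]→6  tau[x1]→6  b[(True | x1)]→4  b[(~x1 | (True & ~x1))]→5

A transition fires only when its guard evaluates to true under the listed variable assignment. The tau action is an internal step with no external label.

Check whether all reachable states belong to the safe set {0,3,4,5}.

Answer: INVARIANT HOLDS

Analysis:
Inv-set: {0,3,4,5}
R = {0,3,4}
  0: ✓
  3: ✓
  4: ✓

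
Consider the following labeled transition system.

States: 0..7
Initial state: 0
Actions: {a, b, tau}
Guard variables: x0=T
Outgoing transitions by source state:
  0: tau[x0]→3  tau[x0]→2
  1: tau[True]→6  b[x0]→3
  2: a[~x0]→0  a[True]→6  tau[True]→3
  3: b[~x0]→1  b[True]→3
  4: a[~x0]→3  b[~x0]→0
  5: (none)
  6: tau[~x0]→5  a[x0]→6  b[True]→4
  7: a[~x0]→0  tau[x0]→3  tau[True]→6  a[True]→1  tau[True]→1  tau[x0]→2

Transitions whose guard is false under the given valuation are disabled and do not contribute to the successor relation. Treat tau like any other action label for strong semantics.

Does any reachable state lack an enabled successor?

Answer: DEADLOCK at state 4

Analysis:
R = {0,2,3,4,6}
  0: tau→2  tau→3  [2 out]
  2: a→6  tau→3  [2 out]
  3: b→3  [1 out]
  4: ∅  [deadlock]
  6: a→6  b→4  [2 out]
witness 4: tau·a·b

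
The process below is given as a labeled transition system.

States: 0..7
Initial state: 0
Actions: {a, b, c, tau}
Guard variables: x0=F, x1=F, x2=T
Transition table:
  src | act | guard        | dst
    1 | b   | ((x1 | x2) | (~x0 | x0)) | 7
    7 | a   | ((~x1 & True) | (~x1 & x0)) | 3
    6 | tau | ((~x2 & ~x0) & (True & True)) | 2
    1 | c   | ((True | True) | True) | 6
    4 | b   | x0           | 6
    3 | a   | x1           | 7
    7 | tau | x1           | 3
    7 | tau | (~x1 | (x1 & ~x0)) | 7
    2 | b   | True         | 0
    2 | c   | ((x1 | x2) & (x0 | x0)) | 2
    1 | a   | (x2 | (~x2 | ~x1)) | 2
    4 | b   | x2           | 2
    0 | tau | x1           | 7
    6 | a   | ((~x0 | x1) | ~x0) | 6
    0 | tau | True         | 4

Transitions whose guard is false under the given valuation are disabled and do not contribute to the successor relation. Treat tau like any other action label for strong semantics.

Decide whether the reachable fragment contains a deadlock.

Answer: DEADLOCK-FREE

Analysis:
Reachable = {0,2,4}
  0: tau→4  [1 exit(s)]
  2: b→0  [1 exit(s)]
  4: b→2  [1 exit(s)]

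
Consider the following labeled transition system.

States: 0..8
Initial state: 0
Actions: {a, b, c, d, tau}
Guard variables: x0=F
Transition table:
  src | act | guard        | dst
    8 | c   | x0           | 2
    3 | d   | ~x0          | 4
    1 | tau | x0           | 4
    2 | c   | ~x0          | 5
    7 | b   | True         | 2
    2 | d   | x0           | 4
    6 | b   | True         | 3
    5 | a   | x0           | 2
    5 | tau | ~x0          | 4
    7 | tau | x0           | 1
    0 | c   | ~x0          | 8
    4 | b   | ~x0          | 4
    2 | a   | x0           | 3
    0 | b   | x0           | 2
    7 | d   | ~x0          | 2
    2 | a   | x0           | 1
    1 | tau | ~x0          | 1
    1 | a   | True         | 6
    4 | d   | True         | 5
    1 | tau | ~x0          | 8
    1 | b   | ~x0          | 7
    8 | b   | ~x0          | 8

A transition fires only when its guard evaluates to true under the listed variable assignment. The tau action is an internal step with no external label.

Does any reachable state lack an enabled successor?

R = {0,8}
  0: c→8  [deg 1]
  8: b→8  [deg 1]

Answer: DEADLOCK-FREE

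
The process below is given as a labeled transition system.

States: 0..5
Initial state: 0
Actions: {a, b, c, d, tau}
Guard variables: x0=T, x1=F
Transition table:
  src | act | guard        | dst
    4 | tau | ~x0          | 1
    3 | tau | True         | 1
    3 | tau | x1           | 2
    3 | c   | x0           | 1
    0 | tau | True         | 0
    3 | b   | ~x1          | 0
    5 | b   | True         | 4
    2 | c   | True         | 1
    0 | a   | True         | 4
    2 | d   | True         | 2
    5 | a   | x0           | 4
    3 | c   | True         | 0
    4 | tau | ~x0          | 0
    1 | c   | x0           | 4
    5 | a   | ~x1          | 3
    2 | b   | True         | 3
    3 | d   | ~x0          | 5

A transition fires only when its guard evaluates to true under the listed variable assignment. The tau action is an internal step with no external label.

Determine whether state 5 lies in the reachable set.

Answer: UNREACHABLE

Trace:
13 transition(s) survive guard evaluation.
L0 = {0}
L1 = {4}  cumulative {0,4}
Reach set: {0,4}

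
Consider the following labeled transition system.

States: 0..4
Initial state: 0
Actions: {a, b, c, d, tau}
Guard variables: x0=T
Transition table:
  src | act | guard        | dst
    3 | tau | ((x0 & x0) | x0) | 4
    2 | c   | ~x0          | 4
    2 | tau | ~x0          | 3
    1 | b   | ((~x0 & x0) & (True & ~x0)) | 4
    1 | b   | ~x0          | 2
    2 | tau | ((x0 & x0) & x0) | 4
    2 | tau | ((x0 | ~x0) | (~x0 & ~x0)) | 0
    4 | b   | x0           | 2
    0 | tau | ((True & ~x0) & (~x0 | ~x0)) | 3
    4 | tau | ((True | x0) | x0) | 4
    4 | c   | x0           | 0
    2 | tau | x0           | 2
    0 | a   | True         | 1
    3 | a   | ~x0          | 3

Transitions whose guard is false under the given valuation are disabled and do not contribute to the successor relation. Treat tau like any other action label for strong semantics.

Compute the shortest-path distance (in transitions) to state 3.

Answer: UNREACHABLE

Trace:
BFS to 3:
  depth 0: {0}
  depth 1: {1}
3 never appears.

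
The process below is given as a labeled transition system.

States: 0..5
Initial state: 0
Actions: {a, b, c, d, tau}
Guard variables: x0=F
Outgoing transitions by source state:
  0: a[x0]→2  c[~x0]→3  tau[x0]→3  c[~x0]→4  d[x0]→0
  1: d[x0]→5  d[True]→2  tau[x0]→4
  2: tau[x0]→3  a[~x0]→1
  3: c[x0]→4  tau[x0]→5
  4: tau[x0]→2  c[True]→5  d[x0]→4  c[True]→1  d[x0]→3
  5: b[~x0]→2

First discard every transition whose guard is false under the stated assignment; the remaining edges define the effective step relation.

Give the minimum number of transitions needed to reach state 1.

Layered search for 1:
  depth 0: {0}
  depth 1: {3,4}
  depth 2: {1,5}
depth(1)=2, e.g. c·c

Answer: 2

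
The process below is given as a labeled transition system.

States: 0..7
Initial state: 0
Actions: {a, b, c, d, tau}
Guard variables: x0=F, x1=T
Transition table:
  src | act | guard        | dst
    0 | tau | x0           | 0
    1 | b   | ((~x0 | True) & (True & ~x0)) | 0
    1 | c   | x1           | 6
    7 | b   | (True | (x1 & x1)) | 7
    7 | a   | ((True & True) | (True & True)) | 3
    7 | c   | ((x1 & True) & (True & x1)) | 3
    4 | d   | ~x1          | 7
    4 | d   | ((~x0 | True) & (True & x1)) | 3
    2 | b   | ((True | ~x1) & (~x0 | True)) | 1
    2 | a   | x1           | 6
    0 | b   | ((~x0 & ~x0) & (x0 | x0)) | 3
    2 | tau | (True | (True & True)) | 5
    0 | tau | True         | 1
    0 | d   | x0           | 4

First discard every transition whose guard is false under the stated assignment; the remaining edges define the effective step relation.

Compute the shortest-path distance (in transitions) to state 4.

Breadth-first toward 4:
  depth 0: {0}
  depth 1: {1}
  depth 2: {6}
4 never appears.

Answer: UNREACHABLE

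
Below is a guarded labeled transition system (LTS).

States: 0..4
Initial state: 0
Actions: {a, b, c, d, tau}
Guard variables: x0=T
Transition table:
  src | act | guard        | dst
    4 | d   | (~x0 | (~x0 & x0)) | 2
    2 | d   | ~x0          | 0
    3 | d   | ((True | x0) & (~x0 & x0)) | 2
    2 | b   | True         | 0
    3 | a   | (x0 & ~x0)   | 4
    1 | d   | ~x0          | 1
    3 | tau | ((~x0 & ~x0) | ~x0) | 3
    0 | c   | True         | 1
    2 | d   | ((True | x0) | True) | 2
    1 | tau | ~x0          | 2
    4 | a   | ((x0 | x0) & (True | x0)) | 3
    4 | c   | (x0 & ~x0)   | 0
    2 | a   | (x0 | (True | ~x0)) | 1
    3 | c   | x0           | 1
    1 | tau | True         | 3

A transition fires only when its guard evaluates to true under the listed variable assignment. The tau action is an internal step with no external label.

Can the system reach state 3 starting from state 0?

Answer: REACHABLE

Analysis:
7 transition(s) survive guard evaluation.
L0 = {0}
L1 = {1}  now seen {0,1}
L2 = {3}  now seen {0,1,3}
R = {0,1,3}
trace reaching 3: c·tau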